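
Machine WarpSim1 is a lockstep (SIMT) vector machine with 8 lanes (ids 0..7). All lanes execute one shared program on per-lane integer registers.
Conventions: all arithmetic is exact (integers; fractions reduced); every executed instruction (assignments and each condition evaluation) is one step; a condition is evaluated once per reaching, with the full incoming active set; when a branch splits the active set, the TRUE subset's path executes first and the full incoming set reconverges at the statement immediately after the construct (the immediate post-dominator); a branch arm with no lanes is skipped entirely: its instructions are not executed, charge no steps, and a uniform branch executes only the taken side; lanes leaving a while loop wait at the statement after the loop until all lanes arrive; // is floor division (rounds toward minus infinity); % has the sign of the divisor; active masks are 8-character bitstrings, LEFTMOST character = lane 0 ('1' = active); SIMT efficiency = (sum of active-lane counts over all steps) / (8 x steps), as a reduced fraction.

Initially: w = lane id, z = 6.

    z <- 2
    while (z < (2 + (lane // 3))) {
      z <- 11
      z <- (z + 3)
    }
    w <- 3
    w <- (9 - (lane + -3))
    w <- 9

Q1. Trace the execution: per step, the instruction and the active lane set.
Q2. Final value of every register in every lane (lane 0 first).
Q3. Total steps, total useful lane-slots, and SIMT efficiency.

step 0: z <- 2                       11111111
step 1: eval (z < (2 + (lane // 3))) 11111111
step 2: z <- 11                      00011111
step 3: z <- (z + 3)                 00011111
step 4: eval (z < (2 + (lane // 3))) 00011111
step 5: w <- 3                       11111111
step 6: w <- (9 - (lane + -3))       11111111
step 7: w <- 9                       11111111

Answer: 8 steps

w: 9,9,9,9,9,9,9,9
z: 2,2,2,14,14,14,14,14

steps = 8; useful = 55; efficiency = 55/64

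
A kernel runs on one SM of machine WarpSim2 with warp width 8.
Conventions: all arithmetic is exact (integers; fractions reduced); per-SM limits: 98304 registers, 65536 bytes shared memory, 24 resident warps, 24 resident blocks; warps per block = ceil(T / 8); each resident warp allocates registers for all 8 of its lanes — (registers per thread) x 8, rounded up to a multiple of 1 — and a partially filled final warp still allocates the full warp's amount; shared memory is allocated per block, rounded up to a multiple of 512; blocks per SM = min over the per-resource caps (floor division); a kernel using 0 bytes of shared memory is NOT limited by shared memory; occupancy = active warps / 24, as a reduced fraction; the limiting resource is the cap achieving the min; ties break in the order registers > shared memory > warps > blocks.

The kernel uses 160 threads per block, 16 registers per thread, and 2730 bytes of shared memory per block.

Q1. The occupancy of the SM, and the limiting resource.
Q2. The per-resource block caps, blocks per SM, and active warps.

Answer: occupancy 5/6, limited by warps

registers: 38 blocks
shared memory: 21 blocks
warps: 1 block
blocks: 24 blocks

Answer: 1 block, 20 active warps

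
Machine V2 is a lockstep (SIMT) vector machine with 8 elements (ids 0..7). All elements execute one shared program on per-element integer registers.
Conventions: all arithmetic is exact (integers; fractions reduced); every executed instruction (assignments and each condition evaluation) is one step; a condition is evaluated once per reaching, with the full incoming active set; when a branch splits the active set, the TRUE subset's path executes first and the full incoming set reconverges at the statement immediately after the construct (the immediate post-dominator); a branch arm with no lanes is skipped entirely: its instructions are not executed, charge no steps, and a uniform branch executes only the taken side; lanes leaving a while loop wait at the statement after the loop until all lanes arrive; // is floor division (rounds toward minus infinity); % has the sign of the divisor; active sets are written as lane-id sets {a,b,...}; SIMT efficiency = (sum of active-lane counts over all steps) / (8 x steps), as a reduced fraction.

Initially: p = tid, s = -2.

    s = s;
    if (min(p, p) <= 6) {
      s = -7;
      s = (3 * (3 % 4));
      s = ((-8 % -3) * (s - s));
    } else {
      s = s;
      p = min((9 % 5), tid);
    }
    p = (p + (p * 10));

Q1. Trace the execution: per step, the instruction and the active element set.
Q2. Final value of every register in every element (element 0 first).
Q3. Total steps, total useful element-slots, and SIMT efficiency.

step 0: s <- s                       {0,1,2,3,4,5,6,7}
step 1: eval (min(p, p) <= 6)        {0,1,2,3,4,5,6,7}
step 2: s <- -7                      {0,1,2,3,4,5,6}
step 3: s <- (3 * (3 % 4))           {0,1,2,3,4,5,6}
step 4: s <- ((-8 % -3) * (s - s))   {0,1,2,3,4,5,6}
step 5: s <- s                       {7}
step 6: p <- min((9 % 5), tid)       {7}
step 7: p <- (p + (p * 10))          {0,1,2,3,4,5,6,7}

Answer: 8 steps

p: 0,11,22,33,44,55,66,44
s: 0,0,0,0,0,0,0,-2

steps = 8; useful = 47; efficiency = 47/64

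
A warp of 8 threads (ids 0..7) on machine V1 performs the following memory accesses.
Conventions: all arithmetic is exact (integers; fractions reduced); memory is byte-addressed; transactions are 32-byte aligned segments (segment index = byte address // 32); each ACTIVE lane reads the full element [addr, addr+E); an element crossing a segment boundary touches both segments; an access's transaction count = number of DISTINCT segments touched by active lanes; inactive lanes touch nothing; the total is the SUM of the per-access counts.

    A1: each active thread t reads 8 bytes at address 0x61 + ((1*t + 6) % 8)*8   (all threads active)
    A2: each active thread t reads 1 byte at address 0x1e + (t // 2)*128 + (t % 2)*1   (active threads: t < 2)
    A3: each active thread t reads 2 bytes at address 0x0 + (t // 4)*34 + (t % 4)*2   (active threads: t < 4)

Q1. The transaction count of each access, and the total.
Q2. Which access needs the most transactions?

A1: 3 transactions
A2: 1 transaction
A3: 1 transaction

Answer: 3,1,1; total 5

Answer: A1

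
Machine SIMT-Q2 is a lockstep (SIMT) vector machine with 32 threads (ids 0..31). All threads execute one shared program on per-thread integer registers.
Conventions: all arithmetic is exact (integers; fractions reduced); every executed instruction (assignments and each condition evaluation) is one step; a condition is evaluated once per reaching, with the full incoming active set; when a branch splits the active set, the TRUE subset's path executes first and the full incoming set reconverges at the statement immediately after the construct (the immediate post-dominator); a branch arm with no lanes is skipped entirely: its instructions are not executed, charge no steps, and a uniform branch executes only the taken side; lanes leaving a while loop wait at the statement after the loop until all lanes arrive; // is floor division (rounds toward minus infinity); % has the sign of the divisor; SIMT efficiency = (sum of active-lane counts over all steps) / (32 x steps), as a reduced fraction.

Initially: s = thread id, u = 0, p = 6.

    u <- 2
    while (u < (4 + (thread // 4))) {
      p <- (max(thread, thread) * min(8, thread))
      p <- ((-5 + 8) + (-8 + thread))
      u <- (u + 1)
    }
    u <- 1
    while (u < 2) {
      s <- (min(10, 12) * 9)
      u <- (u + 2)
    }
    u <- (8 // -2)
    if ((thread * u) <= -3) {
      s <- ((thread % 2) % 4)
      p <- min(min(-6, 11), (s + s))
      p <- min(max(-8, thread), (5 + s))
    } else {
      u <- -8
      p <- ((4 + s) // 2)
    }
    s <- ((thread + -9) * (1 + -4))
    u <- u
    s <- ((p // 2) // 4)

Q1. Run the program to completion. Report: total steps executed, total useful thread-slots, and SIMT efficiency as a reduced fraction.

Answer: 53 steps, 1183 useful, 1183/1696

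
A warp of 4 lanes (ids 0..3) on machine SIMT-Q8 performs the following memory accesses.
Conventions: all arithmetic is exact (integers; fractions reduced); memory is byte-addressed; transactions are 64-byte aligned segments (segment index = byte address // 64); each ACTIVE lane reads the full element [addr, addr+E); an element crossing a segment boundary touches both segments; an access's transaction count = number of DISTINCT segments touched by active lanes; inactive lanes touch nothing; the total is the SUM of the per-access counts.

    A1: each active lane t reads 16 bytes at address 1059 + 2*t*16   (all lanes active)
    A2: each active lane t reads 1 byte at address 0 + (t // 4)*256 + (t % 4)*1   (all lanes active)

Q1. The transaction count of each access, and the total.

A1: 3 transactions
A2: 1 transaction

Answer: 3,1; total 4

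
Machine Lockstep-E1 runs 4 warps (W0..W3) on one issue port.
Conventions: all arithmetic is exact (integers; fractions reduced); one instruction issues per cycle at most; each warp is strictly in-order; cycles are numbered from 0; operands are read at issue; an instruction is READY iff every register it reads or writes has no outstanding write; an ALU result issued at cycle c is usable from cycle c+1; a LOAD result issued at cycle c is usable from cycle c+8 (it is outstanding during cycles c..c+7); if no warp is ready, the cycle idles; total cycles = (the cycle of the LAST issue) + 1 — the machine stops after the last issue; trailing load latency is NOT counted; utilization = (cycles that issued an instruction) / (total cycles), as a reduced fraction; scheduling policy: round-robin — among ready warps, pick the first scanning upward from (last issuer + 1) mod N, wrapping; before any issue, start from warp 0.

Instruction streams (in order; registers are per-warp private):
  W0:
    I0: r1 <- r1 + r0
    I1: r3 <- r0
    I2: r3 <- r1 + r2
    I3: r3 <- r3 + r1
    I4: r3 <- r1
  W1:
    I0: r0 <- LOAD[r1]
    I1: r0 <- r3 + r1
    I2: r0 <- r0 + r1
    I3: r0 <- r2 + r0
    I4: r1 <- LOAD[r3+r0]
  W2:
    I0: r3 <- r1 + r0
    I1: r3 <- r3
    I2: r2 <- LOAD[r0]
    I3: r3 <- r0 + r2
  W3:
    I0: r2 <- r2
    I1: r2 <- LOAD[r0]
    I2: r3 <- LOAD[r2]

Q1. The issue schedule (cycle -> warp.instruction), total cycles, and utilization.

cycle 0: W0.I0
cycle 1: W1.I0
cycle 2: W2.I0
cycle 3: W3.I0
cycle 4: W0.I1
cycle 5: W2.I1
cycle 6: W3.I1
cycle 7: W0.I2
cycle 8: W2.I2
cycle 9: W0.I3
cycle 10: W1.I1
cycle 11: W0.I4
cycle 12: W1.I2
cycle 13: W1.I3
cycle 14: W3.I2
cycle 15: W1.I4
cycle 16: W2.I3

Answer: 17 cycles, utilization 1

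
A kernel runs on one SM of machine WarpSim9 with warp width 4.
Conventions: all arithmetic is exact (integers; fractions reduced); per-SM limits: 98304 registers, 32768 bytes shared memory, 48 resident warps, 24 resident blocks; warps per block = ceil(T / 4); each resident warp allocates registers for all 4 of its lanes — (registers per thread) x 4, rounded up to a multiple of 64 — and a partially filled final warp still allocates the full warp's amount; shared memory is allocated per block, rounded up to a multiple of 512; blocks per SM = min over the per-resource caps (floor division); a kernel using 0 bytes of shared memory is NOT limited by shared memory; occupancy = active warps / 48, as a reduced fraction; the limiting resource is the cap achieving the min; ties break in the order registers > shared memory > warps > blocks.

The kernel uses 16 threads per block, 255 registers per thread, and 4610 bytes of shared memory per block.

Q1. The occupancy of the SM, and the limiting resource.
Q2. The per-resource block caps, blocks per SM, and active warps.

Answer: occupancy 1/2, limited by shared memory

registers: 24 blocks
shared memory: 6 blocks
warps: 12 blocks
blocks: 24 blocks

Answer: 6 blocks, 24 active warps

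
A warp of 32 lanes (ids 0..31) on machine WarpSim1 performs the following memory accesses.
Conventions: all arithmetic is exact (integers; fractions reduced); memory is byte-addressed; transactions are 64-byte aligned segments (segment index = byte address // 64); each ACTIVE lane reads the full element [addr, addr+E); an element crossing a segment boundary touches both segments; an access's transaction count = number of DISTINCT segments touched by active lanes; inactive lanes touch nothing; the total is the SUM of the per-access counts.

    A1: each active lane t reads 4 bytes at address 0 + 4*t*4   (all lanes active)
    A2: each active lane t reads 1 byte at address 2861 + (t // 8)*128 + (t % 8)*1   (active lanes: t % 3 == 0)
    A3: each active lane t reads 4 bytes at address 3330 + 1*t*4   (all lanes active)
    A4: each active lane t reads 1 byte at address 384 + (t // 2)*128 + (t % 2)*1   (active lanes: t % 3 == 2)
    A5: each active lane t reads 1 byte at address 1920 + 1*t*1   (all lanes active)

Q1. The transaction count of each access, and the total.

A1: 8 transactions
A2: 4 transactions
A3: 3 transactions
A4: 10 transactions
A5: 1 transaction

Answer: 8,4,3,10,1; total 26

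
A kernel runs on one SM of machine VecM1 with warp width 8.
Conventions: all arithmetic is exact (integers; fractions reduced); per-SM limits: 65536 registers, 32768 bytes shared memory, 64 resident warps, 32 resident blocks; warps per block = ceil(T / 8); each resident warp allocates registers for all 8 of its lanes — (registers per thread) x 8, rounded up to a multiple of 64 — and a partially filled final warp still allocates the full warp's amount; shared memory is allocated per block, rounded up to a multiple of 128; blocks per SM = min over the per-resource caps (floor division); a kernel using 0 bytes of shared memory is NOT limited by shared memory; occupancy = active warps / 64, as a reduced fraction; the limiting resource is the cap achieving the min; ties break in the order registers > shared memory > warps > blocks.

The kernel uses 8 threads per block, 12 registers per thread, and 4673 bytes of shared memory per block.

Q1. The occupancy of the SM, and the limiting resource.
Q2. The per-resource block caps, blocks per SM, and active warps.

Answer: occupancy 3/32, limited by shared memory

registers: 512 blocks
shared memory: 6 blocks
warps: 64 blocks
blocks: 32 blocks

Answer: 6 blocks, 6 active warps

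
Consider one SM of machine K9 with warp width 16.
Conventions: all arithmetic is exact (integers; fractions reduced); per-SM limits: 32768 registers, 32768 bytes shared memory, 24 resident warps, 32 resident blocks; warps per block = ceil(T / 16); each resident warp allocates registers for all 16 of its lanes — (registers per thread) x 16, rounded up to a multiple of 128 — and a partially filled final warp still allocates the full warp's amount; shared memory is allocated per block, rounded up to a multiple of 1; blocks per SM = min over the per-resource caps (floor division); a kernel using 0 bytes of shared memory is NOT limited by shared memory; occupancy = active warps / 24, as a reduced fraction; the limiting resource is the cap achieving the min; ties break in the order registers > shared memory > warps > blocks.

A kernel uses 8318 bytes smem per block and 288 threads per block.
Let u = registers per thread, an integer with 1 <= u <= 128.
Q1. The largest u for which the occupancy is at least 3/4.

Answer: u = 112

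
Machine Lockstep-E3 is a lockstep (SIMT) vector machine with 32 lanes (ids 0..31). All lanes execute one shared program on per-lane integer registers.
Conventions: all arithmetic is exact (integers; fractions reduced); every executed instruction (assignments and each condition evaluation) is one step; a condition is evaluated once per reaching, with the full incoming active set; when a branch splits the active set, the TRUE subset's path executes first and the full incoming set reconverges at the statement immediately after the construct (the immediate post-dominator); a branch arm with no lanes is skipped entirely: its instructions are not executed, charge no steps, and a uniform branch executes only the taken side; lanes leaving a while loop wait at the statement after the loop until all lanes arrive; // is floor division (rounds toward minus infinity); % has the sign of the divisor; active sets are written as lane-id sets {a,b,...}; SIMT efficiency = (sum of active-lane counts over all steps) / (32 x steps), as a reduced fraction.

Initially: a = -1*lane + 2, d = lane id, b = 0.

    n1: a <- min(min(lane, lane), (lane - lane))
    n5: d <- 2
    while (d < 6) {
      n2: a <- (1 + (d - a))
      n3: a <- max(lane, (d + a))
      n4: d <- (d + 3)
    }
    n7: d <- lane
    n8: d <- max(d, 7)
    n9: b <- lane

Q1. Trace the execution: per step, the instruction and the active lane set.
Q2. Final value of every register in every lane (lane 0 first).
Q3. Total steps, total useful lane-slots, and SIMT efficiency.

step 0: a <- min(min(lane, lane), (lane - lane)) {0,1,2,3,4,5,6,7,8,9,10,11,12,13,14,15,16,17,18,19,20,21,22,23,24,25,26,27,28,29,30,31}
step 1: d <- 2                       {0,1,2,3,4,5,6,7,8,9,10,11,12,13,14,15,16,17,18,19,20,21,22,23,24,25,26,27,28,29,30,31}
step 2: eval (d < 6)                 {0,1,2,3,4,5,6,7,8,9,10,11,12,13,14,15,16,17,18,19,20,21,22,23,24,25,26,27,28,29,30,31}
step 3: a <- (1 + (d - a))           {0,1,2,3,4,5,6,7,8,9,10,11,12,13,14,15,16,17,18,19,20,21,22,23,24,25,26,27,28,29,30,31}
step 4: a <- max(lane, (d + a))      {0,1,2,3,4,5,6,7,8,9,10,11,12,13,14,15,16,17,18,19,20,21,22,23,24,25,26,27,28,29,30,31}
step 5: d <- (d + 3)                 {0,1,2,3,4,5,6,7,8,9,10,11,12,13,14,15,16,17,18,19,20,21,22,23,24,25,26,27,28,29,30,31}
step 6: eval (d < 6)                 {0,1,2,3,4,5,6,7,8,9,10,11,12,13,14,15,16,17,18,19,20,21,22,23,24,25,26,27,28,29,30,31}
step 7: a <- (1 + (d - a))           {0,1,2,3,4,5,6,7,8,9,10,11,12,13,14,15,16,17,18,19,20,21,22,23,24,25,26,27,28,29,30,31}
step 8: a <- max(lane, (d + a))      {0,1,2,3,4,5,6,7,8,9,10,11,12,13,14,15,16,17,18,19,20,21,22,23,24,25,26,27,28,29,30,31}
step 9: d <- (d + 3)                 {0,1,2,3,4,5,6,7,8,9,10,11,12,13,14,15,16,17,18,19,20,21,22,23,24,25,26,27,28,29,30,31}
step 10: eval (d < 6)                 {0,1,2,3,4,5,6,7,8,9,10,11,12,13,14,15,16,17,18,19,20,21,22,23,24,25,26,27,28,29,30,31}
step 11: d <- lane                    {0,1,2,3,4,5,6,7,8,9,10,11,12,13,14,15,16,17,18,19,20,21,22,23,24,25,26,27,28,29,30,31}
step 12: d <- max(d, 7)               {0,1,2,3,4,5,6,7,8,9,10,11,12,13,14,15,16,17,18,19,20,21,22,23,24,25,26,27,28,29,30,31}
step 13: b <- lane                    {0,1,2,3,4,5,6,7,8,9,10,11,12,13,14,15,16,17,18,19,20,21,22,23,24,25,26,27,28,29,30,31}

Answer: 14 steps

a: 6,6,6,6,6,6,6,7,8,9,10,11,12,13,14,15,16,17,18,19,20,21,22,23,24,25,26,27,28,29,30,31
d: 7,7,7,7,7,7,7,7,8,9,10,11,12,13,14,15,16,17,18,19,20,21,22,23,24,25,26,27,28,29,30,31
b: 0,1,2,3,4,5,6,7,8,9,10,11,12,13,14,15,16,17,18,19,20,21,22,23,24,25,26,27,28,29,30,31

steps = 14; useful = 448; efficiency = 448/448 = 1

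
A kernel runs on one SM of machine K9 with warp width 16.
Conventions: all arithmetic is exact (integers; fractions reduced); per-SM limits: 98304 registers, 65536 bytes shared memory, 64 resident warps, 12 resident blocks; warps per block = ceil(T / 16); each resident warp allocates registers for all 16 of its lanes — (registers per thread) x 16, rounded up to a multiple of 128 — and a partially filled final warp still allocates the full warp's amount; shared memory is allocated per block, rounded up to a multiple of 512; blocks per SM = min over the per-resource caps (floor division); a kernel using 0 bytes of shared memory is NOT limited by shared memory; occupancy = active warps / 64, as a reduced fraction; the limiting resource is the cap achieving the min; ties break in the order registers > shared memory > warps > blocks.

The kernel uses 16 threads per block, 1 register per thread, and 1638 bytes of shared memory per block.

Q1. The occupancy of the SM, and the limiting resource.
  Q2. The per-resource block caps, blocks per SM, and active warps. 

Answer: occupancy 3/16, limited by blocks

registers: 768 blocks
shared memory: 32 blocks
warps: 64 blocks
blocks: 12 blocks

Answer: 12 blocks, 12 active warps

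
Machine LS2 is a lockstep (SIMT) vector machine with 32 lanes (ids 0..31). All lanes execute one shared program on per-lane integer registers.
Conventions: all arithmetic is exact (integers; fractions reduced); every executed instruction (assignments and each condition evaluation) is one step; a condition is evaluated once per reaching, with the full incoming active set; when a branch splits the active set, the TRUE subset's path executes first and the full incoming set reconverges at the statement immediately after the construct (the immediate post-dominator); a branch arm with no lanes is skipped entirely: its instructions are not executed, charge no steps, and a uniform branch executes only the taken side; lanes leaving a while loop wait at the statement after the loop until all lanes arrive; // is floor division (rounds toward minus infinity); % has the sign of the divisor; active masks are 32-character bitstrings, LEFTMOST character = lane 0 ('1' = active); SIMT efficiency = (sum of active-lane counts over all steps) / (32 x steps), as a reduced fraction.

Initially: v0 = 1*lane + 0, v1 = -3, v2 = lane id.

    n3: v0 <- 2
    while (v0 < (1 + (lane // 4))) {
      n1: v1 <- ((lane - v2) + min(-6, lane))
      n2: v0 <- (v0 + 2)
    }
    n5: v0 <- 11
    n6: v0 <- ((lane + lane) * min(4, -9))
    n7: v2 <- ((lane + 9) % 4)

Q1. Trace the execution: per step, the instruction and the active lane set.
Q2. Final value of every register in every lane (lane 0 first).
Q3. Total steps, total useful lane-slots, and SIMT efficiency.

step 0: v0 <- 2                      11111111111111111111111111111111
step 1: eval (v0 < (1 + (lane // 4))) 11111111111111111111111111111111
step 2: v1 <- ((lane - v2) + min(-6, lane)) 00000000111111111111111111111111
step 3: v0 <- (v0 + 2)               00000000111111111111111111111111
step 4: eval (v0 < (1 + (lane // 4))) 00000000111111111111111111111111
step 5: v1 <- ((lane - v2) + min(-6, lane)) 00000000000000001111111111111111
step 6: v0 <- (v0 + 2)               00000000000000001111111111111111
step 7: eval (v0 < (1 + (lane // 4))) 00000000000000001111111111111111
step 8: v1 <- ((lane - v2) + min(-6, lane)) 00000000000000000000000011111111
step 9: v0 <- (v0 + 2)               00000000000000000000000011111111
step 10: eval (v0 < (1 + (lane // 4))) 00000000000000000000000011111111
step 11: v0 <- 11                     11111111111111111111111111111111
step 12: v0 <- ((lane + lane) * min(4, -9)) 11111111111111111111111111111111
step 13: v2 <- ((lane + 9) % 4)       11111111111111111111111111111111

Answer: 14 steps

v0: 0,-18,-36,-54,-72,-90,-108,-126,-144,-162,-180,-198,-216,-234,-252,-270,-288,-306,-324,-342,-360,-378,-396,-414,-432,-450,-468,-486,-504,-522,-540,-558
v1: -3,-3,-3,-3,-3,-3,-3,-3,-6,-6,-6,-6,-6,-6,-6,-6,-6,-6,-6,-6,-6,-6,-6,-6,-6,-6,-6,-6,-6,-6,-6,-6
v2: 1,2,3,0,1,2,3,0,1,2,3,0,1,2,3,0,1,2,3,0,1,2,3,0,1,2,3,0,1,2,3,0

steps = 14; useful = 304; efficiency = 304/448 = 19/28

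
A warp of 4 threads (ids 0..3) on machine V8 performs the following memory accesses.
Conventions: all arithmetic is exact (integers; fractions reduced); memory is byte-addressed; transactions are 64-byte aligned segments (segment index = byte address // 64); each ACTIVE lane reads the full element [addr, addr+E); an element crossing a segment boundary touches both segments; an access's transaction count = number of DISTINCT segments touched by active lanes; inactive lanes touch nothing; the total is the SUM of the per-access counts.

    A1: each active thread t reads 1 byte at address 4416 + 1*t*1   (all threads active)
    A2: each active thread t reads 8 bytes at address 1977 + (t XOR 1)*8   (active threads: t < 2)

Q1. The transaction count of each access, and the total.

A1: 1 transaction
A2: 2 transactions

Answer: 1,2; total 3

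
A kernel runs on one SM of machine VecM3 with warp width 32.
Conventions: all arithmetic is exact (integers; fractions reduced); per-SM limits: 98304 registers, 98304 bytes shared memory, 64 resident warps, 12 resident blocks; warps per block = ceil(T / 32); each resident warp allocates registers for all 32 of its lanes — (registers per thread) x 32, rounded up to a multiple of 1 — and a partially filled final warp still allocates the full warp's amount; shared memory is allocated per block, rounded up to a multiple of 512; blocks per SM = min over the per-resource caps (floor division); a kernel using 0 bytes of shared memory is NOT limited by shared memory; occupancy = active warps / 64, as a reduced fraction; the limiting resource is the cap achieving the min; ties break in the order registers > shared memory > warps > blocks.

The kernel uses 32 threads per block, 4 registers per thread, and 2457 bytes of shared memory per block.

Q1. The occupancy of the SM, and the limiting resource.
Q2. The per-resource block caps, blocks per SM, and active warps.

Answer: occupancy 3/16, limited by blocks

registers: 768 blocks
shared memory: 38 blocks
warps: 64 blocks
blocks: 12 blocks

Answer: 12 blocks, 12 active warps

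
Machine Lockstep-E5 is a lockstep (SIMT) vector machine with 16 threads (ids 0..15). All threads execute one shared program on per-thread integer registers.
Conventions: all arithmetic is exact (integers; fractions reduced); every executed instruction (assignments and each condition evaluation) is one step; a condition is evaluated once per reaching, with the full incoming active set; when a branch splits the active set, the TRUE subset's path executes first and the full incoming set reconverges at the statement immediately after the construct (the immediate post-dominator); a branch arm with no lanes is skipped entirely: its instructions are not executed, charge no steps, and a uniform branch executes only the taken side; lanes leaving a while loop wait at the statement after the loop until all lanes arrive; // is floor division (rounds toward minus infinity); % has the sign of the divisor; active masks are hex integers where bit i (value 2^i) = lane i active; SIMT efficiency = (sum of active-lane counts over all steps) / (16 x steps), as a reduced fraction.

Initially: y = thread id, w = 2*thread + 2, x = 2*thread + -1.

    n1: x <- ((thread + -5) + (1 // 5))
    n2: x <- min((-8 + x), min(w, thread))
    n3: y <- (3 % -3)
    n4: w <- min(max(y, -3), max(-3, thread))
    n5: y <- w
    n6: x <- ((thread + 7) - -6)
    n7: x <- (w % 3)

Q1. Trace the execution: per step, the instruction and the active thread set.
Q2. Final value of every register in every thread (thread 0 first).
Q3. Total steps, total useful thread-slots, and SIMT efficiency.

step 0: x <- ((thread + -5) + (1 // 5)) 0xffff
step 1: x <- min((-8 + x), min(w, thread)) 0xffff
step 2: y <- (3 % -3)                0xffff
step 3: w <- min(max(y, -3), max(-3, thread)) 0xffff
step 4: y <- w                       0xffff
step 5: x <- ((thread + 7) - -6)     0xffff
step 6: x <- (w % 3)                 0xffff

Answer: 7 steps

y: 0,0,0,0,0,0,0,0,0,0,0,0,0,0,0,0
w: 0,0,0,0,0,0,0,0,0,0,0,0,0,0,0,0
x: 0,0,0,0,0,0,0,0,0,0,0,0,0,0,0,0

steps = 7; useful = 112; efficiency = 112/112 = 1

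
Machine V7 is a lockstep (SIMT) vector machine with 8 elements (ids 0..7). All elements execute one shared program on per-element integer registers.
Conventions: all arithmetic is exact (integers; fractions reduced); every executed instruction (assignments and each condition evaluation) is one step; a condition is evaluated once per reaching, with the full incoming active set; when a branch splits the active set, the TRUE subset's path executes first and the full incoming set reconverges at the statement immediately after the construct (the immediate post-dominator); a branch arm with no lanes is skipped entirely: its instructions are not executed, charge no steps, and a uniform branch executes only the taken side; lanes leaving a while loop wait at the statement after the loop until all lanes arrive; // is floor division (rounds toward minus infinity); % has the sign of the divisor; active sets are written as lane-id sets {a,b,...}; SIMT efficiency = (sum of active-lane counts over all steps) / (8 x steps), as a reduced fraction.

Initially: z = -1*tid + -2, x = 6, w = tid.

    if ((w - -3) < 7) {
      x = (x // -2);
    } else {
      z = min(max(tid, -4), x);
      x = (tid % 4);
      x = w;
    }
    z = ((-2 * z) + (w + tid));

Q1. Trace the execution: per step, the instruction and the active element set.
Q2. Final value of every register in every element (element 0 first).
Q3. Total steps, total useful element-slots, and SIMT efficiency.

step 0: eval ((w - -3) < 7)          {0,1,2,3,4,5,6,7}
step 1: x <- (x // -2)               {0,1,2,3}
step 2: z <- min(max(tid, -4), x)    {4,5,6,7}
step 3: x <- (tid % 4)               {4,5,6,7}
step 4: x <- w                       {4,5,6,7}
step 5: z <- ((-2 * z) + (w + tid))  {0,1,2,3,4,5,6,7}

Answer: 6 steps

z: 4,8,12,16,0,0,0,2
x: -3,-3,-3,-3,4,5,6,7
w: 0,1,2,3,4,5,6,7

steps = 6; useful = 32; efficiency = 32/48 = 2/3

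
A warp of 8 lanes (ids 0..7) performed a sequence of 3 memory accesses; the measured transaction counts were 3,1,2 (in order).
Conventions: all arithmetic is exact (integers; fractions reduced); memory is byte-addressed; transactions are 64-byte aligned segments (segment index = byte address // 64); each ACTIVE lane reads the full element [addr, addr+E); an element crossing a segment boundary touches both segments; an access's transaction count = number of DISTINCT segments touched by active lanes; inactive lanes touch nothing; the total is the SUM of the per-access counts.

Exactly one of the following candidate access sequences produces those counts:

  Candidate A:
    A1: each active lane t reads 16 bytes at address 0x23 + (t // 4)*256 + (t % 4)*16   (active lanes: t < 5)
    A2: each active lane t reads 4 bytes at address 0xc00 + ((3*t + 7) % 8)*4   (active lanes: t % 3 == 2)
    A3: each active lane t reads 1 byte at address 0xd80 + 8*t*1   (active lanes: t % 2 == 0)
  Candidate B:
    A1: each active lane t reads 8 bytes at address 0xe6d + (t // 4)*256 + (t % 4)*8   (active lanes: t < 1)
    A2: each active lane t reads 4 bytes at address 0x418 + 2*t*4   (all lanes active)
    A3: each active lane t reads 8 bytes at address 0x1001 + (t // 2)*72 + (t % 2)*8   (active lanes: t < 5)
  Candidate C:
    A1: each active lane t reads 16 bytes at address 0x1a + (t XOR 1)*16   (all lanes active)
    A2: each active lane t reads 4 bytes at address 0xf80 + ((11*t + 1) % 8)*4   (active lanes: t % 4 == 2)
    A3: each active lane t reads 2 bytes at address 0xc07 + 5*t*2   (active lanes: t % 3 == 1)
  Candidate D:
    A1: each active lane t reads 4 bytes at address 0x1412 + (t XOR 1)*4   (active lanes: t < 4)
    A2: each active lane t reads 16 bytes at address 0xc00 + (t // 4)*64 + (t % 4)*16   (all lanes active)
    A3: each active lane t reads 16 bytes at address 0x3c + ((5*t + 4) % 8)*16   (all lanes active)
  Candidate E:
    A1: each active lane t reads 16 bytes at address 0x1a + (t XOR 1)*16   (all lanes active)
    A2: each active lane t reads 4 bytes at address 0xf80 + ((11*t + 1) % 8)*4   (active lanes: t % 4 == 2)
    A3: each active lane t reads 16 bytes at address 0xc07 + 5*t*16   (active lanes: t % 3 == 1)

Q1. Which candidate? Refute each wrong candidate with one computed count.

A: A3 gives 1 transaction, not 2
B: A1 gives 1 transaction, not 3
D: A1 gives 1 transaction, not 3
E: A3 gives 4 transactions, not 2
C: all counts match (3,1,2)

Answer: C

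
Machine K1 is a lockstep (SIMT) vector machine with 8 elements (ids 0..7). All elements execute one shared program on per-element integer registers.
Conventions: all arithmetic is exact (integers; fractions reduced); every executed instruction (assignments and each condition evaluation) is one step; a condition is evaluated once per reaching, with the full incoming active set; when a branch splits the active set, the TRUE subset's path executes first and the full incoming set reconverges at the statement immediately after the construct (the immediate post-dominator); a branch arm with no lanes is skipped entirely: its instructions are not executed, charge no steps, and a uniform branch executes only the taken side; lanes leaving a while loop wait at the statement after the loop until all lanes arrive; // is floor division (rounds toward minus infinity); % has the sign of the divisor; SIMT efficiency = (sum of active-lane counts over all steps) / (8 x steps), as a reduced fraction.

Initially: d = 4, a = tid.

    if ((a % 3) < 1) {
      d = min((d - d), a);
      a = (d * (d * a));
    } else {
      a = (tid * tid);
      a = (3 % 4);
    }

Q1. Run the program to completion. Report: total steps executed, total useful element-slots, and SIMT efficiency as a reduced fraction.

Answer: 5 steps, 24 useful, 3/5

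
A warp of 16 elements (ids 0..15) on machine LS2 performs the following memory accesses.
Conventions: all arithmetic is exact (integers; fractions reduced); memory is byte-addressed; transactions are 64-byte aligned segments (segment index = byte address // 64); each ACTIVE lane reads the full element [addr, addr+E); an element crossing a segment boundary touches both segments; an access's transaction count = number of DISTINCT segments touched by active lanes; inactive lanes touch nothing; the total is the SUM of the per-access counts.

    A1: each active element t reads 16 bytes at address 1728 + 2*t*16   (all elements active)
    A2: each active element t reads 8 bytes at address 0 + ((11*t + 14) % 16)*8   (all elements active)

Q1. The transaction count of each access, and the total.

A1: 8 transactions
A2: 2 transactions

Answer: 8,2; total 10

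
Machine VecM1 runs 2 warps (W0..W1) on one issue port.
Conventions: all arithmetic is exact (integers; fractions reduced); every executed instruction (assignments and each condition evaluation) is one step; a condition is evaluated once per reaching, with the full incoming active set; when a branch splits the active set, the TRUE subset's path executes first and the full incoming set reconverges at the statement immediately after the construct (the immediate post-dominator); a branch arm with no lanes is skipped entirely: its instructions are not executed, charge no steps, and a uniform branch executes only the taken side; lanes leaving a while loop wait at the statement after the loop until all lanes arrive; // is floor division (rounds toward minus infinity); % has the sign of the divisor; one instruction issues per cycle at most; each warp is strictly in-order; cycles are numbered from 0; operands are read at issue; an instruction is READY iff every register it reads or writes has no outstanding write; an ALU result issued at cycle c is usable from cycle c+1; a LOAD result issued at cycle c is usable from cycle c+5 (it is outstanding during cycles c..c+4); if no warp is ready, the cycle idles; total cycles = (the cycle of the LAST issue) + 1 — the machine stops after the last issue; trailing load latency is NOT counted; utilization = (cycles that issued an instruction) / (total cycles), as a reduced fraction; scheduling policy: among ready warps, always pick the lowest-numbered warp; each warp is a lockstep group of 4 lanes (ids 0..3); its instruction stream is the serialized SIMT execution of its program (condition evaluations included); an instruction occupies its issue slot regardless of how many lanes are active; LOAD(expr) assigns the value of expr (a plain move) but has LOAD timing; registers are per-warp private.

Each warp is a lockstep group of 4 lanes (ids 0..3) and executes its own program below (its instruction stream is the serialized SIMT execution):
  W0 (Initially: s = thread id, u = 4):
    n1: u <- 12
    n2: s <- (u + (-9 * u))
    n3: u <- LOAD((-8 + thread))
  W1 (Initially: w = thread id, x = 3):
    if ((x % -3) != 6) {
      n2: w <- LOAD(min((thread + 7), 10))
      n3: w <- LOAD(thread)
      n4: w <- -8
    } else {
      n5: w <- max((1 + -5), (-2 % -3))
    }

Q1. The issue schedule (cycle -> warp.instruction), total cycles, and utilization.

cycle 0: W0.I0
cycle 1: W0.I1
cycle 2: W0.I2
cycle 3: W1.I0
cycle 4: W1.I1
cycle 5: idle
cycle 6: idle
cycle 7: idle
cycle 8: idle
cycle 9: W1.I2
cycle 10: idle
cycle 11: idle
cycle 12: idle
cycle 13: idle
cycle 14: W1.I3

Answer: 15 cycles, utilization 7/15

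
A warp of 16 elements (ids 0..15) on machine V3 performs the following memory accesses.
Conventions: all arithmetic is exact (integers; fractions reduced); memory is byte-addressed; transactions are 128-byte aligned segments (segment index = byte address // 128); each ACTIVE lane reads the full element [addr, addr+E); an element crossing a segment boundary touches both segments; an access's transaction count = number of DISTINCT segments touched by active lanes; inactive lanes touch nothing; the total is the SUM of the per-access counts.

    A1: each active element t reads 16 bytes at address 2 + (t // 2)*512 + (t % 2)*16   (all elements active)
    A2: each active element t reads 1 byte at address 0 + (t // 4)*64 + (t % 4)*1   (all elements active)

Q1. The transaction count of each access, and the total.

A1: 8 transactions
A2: 2 transactions

Answer: 8,2; total 10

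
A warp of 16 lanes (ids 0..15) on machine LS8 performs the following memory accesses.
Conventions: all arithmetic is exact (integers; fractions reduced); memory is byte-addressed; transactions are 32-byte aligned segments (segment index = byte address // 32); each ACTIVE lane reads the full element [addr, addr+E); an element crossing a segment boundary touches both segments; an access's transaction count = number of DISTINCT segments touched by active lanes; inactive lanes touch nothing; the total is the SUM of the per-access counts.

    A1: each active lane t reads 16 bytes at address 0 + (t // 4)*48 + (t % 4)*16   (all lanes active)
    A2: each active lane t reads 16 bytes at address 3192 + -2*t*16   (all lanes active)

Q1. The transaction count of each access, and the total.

A1: 7 transactions
A2: 17 transactions

Answer: 7,17; total 24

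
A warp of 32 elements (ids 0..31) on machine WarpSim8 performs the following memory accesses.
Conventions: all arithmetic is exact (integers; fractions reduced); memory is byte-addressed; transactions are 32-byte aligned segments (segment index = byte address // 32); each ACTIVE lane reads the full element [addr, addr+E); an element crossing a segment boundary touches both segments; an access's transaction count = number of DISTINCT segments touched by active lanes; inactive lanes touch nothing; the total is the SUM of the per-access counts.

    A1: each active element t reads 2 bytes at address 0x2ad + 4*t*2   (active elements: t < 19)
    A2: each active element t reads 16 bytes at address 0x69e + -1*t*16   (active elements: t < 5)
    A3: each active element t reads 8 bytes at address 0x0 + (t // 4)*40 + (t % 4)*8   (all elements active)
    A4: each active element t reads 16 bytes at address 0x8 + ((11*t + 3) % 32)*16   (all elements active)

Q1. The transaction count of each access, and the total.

A1: 5 transactions
A2: 4 transactions
A3: 10 transactions
A4: 17 transactions

Answer: 5,4,10,17; total 36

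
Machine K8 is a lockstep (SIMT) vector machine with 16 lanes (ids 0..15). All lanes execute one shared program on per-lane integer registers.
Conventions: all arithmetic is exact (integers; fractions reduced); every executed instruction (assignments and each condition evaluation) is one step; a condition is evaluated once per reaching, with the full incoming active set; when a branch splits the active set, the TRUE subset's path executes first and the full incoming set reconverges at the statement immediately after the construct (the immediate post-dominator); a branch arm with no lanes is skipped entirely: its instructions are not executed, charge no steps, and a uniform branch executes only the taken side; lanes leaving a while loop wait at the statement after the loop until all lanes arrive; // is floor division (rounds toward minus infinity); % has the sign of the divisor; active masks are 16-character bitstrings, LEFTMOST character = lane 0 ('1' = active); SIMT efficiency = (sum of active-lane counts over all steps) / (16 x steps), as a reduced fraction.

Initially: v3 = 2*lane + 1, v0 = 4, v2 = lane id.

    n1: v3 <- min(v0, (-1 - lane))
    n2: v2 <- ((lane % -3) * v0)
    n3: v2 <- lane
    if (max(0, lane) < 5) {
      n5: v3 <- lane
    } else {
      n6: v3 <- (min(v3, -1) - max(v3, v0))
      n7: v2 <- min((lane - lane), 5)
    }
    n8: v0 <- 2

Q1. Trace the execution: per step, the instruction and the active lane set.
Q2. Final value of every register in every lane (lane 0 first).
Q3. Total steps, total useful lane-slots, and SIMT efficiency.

step 0: v3 <- min(v0, (-1 - lane))   1111111111111111
step 1: v2 <- ((lane % -3) * v0)     1111111111111111
step 2: v2 <- lane                   1111111111111111
step 3: eval (max(0, lane) < 5)      1111111111111111
step 4: v3 <- lane                   1111100000000000
step 5: v3 <- (min(v3, -1) - max(v3, v0)) 0000011111111111
step 6: v2 <- min((lane - lane), 5)  0000011111111111
step 7: v0 <- 2                      1111111111111111

Answer: 8 steps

v3: 0,1,2,3,4,-10,-11,-12,-13,-14,-15,-16,-17,-18,-19,-20
v0: 2,2,2,2,2,2,2,2,2,2,2,2,2,2,2,2
v2: 0,1,2,3,4,0,0,0,0,0,0,0,0,0,0,0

steps = 8; useful = 107; efficiency = 107/128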